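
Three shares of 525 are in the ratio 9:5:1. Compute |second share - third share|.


Total parts = 9 + 5 + 1 = 15
Value per part = 525 / 15 = 35
Shares: 9*35=315, 5*35=175, 1*35=35
Second share = 175, third share = 35
Difference = |175 - 35| = 140

140


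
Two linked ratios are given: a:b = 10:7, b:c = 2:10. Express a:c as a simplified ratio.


Given a:b = 10:7 and b:c = 2:10
Make b consistent. Multiply first ratio by 2: a:b = 20:14
Multiply second ratio by 7: b:c = 14:70
Now b = 14 in both, so a:b:c = 20:14:70
Therefore a:c = 20:70
Simplify by GCD: a:c = 2:7

2:7


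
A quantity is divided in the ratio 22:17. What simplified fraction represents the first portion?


Total parts = 22 + 17 = 39
First part fraction = 22/39
Simplify: 22/39 = 22/39

22/39


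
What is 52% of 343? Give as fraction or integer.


Compute 52% of 343
Convert percentage: 52% = 52/100
Multiply: 343 * 52/100
= 17836/100
= 4459/25

4459/25


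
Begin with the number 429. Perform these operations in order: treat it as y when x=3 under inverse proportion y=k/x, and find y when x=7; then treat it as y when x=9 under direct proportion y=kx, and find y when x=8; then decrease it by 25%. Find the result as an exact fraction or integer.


Start with 429.
Step 1: Inverse prop: k = (429)*3; new y = k/7 = 429*3/7 = 1287/7
Step 2: Direct prop: k = (1287/7)/9; new y = k*8 = 1287/7*8/9 = 1144/7
Step 3: Decrease by 25%: 1144/7 * 75/100 = 858/7
Final result = 858/7

858/7


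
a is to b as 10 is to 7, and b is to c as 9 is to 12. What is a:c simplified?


Given a:b = 10:7 and b:c = 9:12
Make b consistent. Multiply first ratio by 9: a:b = 90:63
Multiply second ratio by 7: b:c = 63:84
Now b = 63 in both, so a:b:c = 90:63:84
Therefore a:c = 90:84
Simplify by GCD: a:c = 15:14

15:14


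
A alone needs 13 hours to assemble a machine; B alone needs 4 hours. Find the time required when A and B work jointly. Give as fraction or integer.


Rate of A = 1/13 job per hour
Rate of B = 1/4 job per hour
Combined rate = 1/13 + 1/4
Find common denominator: (4 + 13)/(13*4) = 17/52
Combined rate = 17/52 job per hour
Time together = 1 / (17/52) = 52/17 hours

52/17


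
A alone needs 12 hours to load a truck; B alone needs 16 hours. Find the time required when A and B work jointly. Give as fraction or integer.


Rate of A = 1/12 job per hour
Rate of B = 1/16 job per hour
Combined rate = 1/12 + 1/16
Find common denominator: (16 + 12)/(12*16) = 28/192
Combined rate = 7/48 job per hour
Time together = 1 / (7/48) = 48/7 hours

48/7


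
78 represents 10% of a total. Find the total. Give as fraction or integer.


Given: 78 is 10% of the whole
Set up: 78 = 10/100 * whole
whole = 78 * 100 / 10
whole = 7800 / 10
whole = 780

780


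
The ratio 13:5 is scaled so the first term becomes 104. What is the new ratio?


Original ratio: 13:5
First term target: 104
Scale factor = 104 / 13 = 8
Multiply second term: 5 * 8 = 40
Equivalent ratio = 104:40

104:40


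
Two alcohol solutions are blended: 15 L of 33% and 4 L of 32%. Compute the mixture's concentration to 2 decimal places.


Solute in mixture 1 = 33% of 15 L = 15*33/100 = 99/20 L
Solute in mixture 2 = 32% of 4 L = 4*32/100 = 32/25 L
Total solute = 99/20 + 32/25 = 623/100 L
Total volume = 15 + 4 = 19 L
Final concentration = 623/100/19 * 100 = 32.79%

32.79


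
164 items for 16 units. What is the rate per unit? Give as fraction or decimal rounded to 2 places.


Total items = 164
Number of units = 16
Unit rate = 164 / 16
= 10.25 items per unit

10.25


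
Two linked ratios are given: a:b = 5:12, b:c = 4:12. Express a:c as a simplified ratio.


Given a:b = 5:12 and b:c = 4:12
Make b consistent. Multiply first ratio by 4: a:b = 20:48
Multiply second ratio by 12: b:c = 48:144
Now b = 48 in both, so a:b:c = 20:48:144
Therefore a:c = 20:144
Simplify by GCD: a:c = 5:36

5:36


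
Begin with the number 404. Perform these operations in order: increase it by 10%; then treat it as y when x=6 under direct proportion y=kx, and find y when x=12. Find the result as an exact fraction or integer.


Start with 404.
Step 1: Increase by 10%: 404 * 110/100 = 2222/5
Step 2: Direct prop: k = (2222/5)/6; new y = k*12 = 2222/5*12/6 = 4444/5
Final result = 4444/5

4444/5


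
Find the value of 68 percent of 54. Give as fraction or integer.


Compute 68% of 54
Convert percentage: 68% = 68/100
Multiply: 54 * 68/100
= 3672/100
= 918/25

918/25


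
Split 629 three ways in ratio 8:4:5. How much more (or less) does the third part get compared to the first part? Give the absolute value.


Total parts = 8 + 4 + 5 = 17
Value per part = 629 / 17 = 37
Shares: 8*37=296, 4*37=148, 5*37=185
Third share = 185, first share = 296
Difference = |185 - 296| = 111

111


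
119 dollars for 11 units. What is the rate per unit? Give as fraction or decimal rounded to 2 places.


Total dollars = 119
Number of units = 11
Unit rate = 119 / 11
= 10.82 dollars per unit

10.82


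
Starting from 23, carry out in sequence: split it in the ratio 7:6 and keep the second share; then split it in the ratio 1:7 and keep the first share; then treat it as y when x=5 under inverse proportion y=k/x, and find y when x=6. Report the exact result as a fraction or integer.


Start with 23.
Step 1: Split 7:6, second share = 23 * 6/13 = 138/13
Step 2: Split 1:7, first share = 138/13 * 1/8 = 69/52
Step 3: Inverse prop: k = (69/52)*5; new y = k/6 = 69/52*5/6 = 115/104
Final result = 115/104

115/104


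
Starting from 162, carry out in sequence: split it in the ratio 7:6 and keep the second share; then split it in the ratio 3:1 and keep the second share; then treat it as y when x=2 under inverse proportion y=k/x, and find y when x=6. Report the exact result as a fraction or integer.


Start with 162.
Step 1: Split 7:6, second share = 162 * 6/13 = 972/13
Step 2: Split 3:1, second share = 972/13 * 1/4 = 243/13
Step 3: Inverse prop: k = (243/13)*2; new y = k/6 = 243/13*2/6 = 81/13
Final result = 81/13

81/13


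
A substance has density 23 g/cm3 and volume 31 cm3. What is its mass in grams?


Using mass = density * volume
Density = 23 g/cm3
Volume = 31 cm3
Mass = 23 * 31
= 713 g

713


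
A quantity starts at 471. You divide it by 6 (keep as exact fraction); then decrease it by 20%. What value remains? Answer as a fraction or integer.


Start with 471.
Step 1: Divide by 6: 471 / 6 = 157/2
Step 2: Decrease by 20%: 157/2 * 80/100 = 314/5
Final result = 314/5

314/5


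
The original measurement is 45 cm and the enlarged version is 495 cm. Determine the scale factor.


Original length = 45 cm
Scaled length = 495 cm
Scale factor = 495 / 45
= 11

11


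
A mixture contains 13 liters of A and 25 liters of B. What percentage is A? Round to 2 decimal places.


Volume of A = 13 L
Volume of B = 25 L
Total volume = 13 + 25 = 38 L
Percentage of A = (13/38) * 100
= 34.21%

34.21


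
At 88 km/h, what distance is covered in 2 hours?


Using distance = speed * time
Speed = 88 km/h
Time = 2 hours
Distance = 88 * 2
= 176 km

176


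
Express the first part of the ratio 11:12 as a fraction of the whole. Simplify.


Total parts = 11 + 12 = 23
First part fraction = 11/23
Simplify: 11/23 = 11/23

11/23


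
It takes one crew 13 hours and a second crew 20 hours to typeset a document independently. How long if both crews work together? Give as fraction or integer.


Rate of A = 1/13 job per hour
Rate of B = 1/20 job per hour
Combined rate = 1/13 + 1/20
Find common denominator: (20 + 13)/(13*20) = 33/260
Combined rate = 33/260 job per hour
Time together = 1 / (33/260) = 260/33 hours

260/33


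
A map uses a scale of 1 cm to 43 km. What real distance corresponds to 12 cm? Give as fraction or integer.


Map scale: 1 cm = 43 km
Measured distance on map = 12 cm
Set up proportion: 12 * 43 / 1
= 516 / 1
= 516 km

516


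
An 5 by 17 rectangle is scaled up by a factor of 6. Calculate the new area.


Original dimensions: 5 x 17
Enlargement factor = 6
New width = 5 * 6 = 30
New height = 17 * 6 = 102
New area = 30 * 102 = 3060

3060


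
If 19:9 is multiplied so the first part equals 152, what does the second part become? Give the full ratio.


Original ratio: 19:9
First term target: 152
Scale factor = 152 / 19 = 8
Multiply second term: 9 * 8 = 72
Equivalent ratio = 152:72

152:72


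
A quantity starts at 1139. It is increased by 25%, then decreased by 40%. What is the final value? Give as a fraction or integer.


Start: 1139
Step 1: increase by 25% => multiply by 125/100
  1139 * 125/100 = 5695/4
Step 2: decrease by 40% => multiply by 60/100
  5695/4 * 60/100 = 3417/4
Final value = 3417/4

3417/4


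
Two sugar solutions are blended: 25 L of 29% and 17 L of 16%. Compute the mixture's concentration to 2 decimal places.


Solute in mixture 1 = 29% of 25 L = 25*29/100 = 29/4 L
Solute in mixture 2 = 16% of 17 L = 17*16/100 = 68/25 L
Total solute = 29/4 + 68/25 = 997/100 L
Total volume = 25 + 17 = 42 L
Final concentration = 997/100/42 * 100 = 23.74%

23.74


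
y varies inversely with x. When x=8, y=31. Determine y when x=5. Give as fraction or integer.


Inverse proportion: y = k/x
Find k: k = 8 * 31 = 248
Compute y at x=5: y = 248/5
y = 248/5

248/5


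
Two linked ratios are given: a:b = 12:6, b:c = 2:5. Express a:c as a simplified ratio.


Given a:b = 12:6 and b:c = 2:5
Make b consistent. Multiply first ratio by 2: a:b = 24:12
Multiply second ratio by 6: b:c = 12:30
Now b = 12 in both, so a:b:c = 24:12:30
Therefore a:c = 24:30
Simplify by GCD: a:c = 4:5

4:5


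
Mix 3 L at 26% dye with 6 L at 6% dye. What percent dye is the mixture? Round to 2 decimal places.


Solute in mixture 1 = 26% of 3 L = 3*26/100 = 39/50 L
Solute in mixture 2 = 6% of 6 L = 6*6/100 = 9/25 L
Total solute = 39/50 + 9/25 = 57/50 L
Total volume = 3 + 6 = 9 L
Final concentration = 57/50/9 * 100 = 12.67%

12.67


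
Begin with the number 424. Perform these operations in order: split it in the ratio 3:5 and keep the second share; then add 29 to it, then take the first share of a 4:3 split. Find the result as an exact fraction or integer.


Start with 424.
Step 1: Split 3:5, second share = 424 * 5/8 = 265
Step 2: Add 29: 265+29=294; split 4:3 first = 294*4/7 = 168
Final result = 168

168


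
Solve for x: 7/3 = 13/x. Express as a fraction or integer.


Setting up: 7/3 = 13/x
Cross multiply: 7 * x = 3 * 13
7x = 39
x = 39/7
x = 39/7

39/7


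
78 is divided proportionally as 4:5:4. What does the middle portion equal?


Ratio = 4:5:4
Total parts = 4 + 5 + 4 = 13
Value per part = 78 / 13 = 6
First share = 4 * 6 = 24
Middle share = 5 * 6 = 30
Third share = 4 * 6 = 24

30


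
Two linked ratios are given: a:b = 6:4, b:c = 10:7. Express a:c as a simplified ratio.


Given a:b = 6:4 and b:c = 10:7
Make b consistent. Multiply first ratio by 10: a:b = 60:40
Multiply second ratio by 4: b:c = 40:28
Now b = 40 in both, so a:b:c = 60:40:28
Therefore a:c = 60:28
Simplify by GCD: a:c = 15:7

15:7


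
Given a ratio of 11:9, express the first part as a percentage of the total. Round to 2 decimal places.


Total parts = 11 + 9 = 20
First part fraction = 11/20
Percentage = (11/20) * 100
= 0.55 * 100
= 55.00%

55.00


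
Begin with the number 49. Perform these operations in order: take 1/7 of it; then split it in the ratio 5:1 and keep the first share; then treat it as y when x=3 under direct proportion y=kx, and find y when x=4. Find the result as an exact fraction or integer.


Start with 49.
Step 1: Take 1/7: 49 * 1/7 = 7
Step 2: Split 5:1, first share = 7 * 5/6 = 35/6
Step 3: Direct prop: k = (35/6)/3; new y = k*4 = 35/6*4/3 = 70/9
Final result = 70/9

70/9


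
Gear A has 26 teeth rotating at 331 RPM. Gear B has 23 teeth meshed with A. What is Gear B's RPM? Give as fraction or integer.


Gear ratio: teeth_A * RPM_A = teeth_B * RPM_B
26 * 331 = 23 * RPM_B
8606 = 23 * RPM_B
RPM_B = 8606 / 23
RPM_B = 8606/23

8606/23


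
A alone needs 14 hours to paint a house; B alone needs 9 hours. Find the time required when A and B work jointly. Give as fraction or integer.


Rate of A = 1/14 job per hour
Rate of B = 1/9 job per hour
Combined rate = 1/14 + 1/9
Find common denominator: (9 + 14)/(14*9) = 23/126
Combined rate = 23/126 job per hour
Time together = 1 / (23/126) = 126/23 hours

126/23


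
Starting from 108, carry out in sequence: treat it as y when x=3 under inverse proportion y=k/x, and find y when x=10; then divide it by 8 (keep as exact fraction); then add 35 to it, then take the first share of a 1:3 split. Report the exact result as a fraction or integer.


Start with 108.
Step 1: Inverse prop: k = (108)*3; new y = k/10 = 108*3/10 = 162/5
Step 2: Divide by 8: 162/5 / 8 = 81/20
Step 3: Add 35: 81/20+35=781/20; split 1:3 first = 781/20*1/4 = 781/80
Final result = 781/80

781/80


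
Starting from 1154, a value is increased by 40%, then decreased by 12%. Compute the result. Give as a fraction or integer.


Start: 1154
Step 1: increase by 40% => multiply by 140/100
  1154 * 140/100 = 8078/5
Step 2: decrease by 12% => multiply by 88/100
  8078/5 * 88/100 = 177716/125
Final value = 177716/125

177716/125


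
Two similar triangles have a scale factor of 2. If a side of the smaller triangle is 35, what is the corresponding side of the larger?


Similar triangles have proportional sides
Scale factor = 2
Smaller side = 35
Corresponding larger side = 35 * 2
= 70

70


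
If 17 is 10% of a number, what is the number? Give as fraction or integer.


Given: 17 is 10% of the whole
Set up: 17 = 10/100 * whole
whole = 17 * 100 / 10
whole = 1700 / 10
whole = 170

170


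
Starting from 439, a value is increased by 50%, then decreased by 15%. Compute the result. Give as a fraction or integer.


Start: 439
Step 1: increase by 50% => multiply by 150/100
  439 * 150/100 = 1317/2
Step 2: decrease by 15% => multiply by 85/100
  1317/2 * 85/100 = 22389/40
Final value = 22389/40

22389/40


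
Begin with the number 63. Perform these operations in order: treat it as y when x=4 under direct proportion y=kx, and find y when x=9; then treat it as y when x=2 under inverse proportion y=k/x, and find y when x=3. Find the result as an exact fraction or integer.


Start with 63.
Step 1: Direct prop: k = (63)/4; new y = k*9 = 63*9/4 = 567/4
Step 2: Inverse prop: k = (567/4)*2; new y = k/3 = 567/4*2/3 = 189/2
Final result = 189/2

189/2


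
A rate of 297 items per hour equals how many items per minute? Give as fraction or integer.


Converting from per hour to per minute
Rate = 297 items per hour
Divide by 60: 297/60
= 99/20 items per minute

99/20


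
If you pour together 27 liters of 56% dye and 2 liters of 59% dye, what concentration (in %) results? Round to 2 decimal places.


Solute in mixture 1 = 56% of 27 L = 27*56/100 = 378/25 L
Solute in mixture 2 = 59% of 2 L = 2*59/100 = 59/50 L
Total solute = 378/25 + 59/50 = 163/10 L
Total volume = 27 + 2 = 29 L
Final concentration = 163/10/29 * 100 = 56.21%

56.21


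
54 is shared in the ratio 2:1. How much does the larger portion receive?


Total parts = 2 + 1 = 3
Value per part = 54 / 3 = 18
First share = 2 * 18 = 36
Second share = 1 * 18 = 18
Larger share = 36

36


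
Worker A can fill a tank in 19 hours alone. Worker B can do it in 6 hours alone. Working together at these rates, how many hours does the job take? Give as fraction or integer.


Rate of A = 1/19 job per hour
Rate of B = 1/6 job per hour
Combined rate = 1/19 + 1/6
Find common denominator: (6 + 19)/(19*6) = 25/114
Combined rate = 25/114 job per hour
Time together = 1 / (25/114) = 114/25 hours

114/25


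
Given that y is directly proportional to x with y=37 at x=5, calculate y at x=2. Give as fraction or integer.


Direct proportion: y = kx
Find k: k = 37/5 = 37/5
Compute y at x=2: y = 37/5 * 2
y = 74/5

74/5


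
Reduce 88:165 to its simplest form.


Find GCD(88, 165)
GCD = 11
Divide both by 11: 88/11 = 8, 165/11 = 15
Simplified ratio = 8:15

8:15


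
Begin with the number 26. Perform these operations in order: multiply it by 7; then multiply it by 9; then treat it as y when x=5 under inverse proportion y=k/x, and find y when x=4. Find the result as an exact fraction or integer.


Start with 26.
Step 1: Multiply by 7: 26 * 7 = 182
Step 2: Multiply by 9: 182 * 9 = 1638
Step 3: Inverse prop: k = (1638)*5; new y = k/4 = 1638*5/4 = 4095/2
Final result = 4095/2

4095/2


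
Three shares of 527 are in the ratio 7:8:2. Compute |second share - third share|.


Total parts = 7 + 8 + 2 = 17
Value per part = 527 / 17 = 31
Shares: 7*31=217, 8*31=248, 2*31=62
Second share = 248, third share = 62
Difference = |248 - 62| = 186

186


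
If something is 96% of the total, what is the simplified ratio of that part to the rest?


Part = 96%, Remainder = 4%
Ratio = 96:4
GCD(96, 4) = 4
Simplify: 24:1 = 24:1

24:1


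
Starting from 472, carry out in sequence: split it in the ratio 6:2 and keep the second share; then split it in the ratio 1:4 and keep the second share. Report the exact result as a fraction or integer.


Start with 472.
Step 1: Split 6:2, second share = 472 * 2/8 = 118
Step 2: Split 1:4, second share = 118 * 4/5 = 472/5
Final result = 472/5

472/5


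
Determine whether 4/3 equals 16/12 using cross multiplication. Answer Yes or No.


Cross multiply to check 4/3 = 16/12
Left cross product: 4 * 12 = 48
Right cross product: 3 * 16 = 48
48 = 48
Equal, so proportions match => Yes

Yes


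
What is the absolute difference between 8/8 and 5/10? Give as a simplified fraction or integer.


Simplify: 8/8 = 1 and 5/10 = 1/2
Find common denominator: LCD = 2
Convert: 2/2 and 1/2
Difference = |2 - 1|/2 = 1/2
Simplified = 1/2

1/2


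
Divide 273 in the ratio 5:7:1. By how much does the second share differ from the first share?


Total parts = 5 + 7 + 1 = 13
Value per part = 273 / 13 = 21
Shares: 5*21=105, 7*21=147, 1*21=21
Second share = 147, first share = 105
Difference = |147 - 105| = 42

42


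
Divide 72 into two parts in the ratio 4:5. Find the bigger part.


Total parts = 4 + 5 = 9
Value per part = 72 / 9 = 8
First share = 4 * 8 = 32
Second share = 5 * 8 = 40
Larger share = 40

40


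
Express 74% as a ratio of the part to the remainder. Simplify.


Part = 74%, Remainder = 26%
Ratio = 74:26
GCD(74, 26) = 2
Simplify: 37:13 = 37:13

37:13


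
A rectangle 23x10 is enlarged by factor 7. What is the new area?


Original dimensions: 23 x 10
Enlargement factor = 7
New width = 23 * 7 = 161
New height = 10 * 7 = 70
New area = 161 * 70 = 11270

11270


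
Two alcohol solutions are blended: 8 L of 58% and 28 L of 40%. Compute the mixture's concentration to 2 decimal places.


Solute in mixture 1 = 58% of 8 L = 8*58/100 = 116/25 L
Solute in mixture 2 = 40% of 28 L = 28*40/100 = 56/5 L
Total solute = 116/25 + 56/5 = 396/25 L
Total volume = 8 + 28 = 36 L
Final concentration = 396/25/36 * 100 = 44.00%

44.00


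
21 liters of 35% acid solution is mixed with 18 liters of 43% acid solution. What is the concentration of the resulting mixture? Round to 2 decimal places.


Solute in mixture 1 = 35% of 21 L = 21*35/100 = 147/20 L
Solute in mixture 2 = 43% of 18 L = 18*43/100 = 387/50 L
Total solute = 147/20 + 387/50 = 1509/100 L
Total volume = 21 + 18 = 39 L
Final concentration = 1509/100/39 * 100 = 38.69%

38.69


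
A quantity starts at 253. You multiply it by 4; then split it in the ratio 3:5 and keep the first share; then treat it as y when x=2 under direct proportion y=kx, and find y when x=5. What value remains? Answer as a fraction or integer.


Start with 253.
Step 1: Multiply by 4: 253 * 4 = 1012
Step 2: Split 3:5, first share = 1012 * 3/8 = 759/2
Step 3: Direct prop: k = (759/2)/2; new y = k*5 = 759/2*5/2 = 3795/4
Final result = 3795/4

3795/4


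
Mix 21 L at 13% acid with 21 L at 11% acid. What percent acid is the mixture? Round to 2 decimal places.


Solute in mixture 1 = 13% of 21 L = 21*13/100 = 273/100 L
Solute in mixture 2 = 11% of 21 L = 21*11/100 = 231/100 L
Total solute = 273/100 + 231/100 = 126/25 L
Total volume = 21 + 21 = 42 L
Final concentration = 126/25/42 * 100 = 12.00%

12.00


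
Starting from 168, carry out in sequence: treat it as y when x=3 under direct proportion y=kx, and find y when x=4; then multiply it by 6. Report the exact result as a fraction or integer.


Start with 168.
Step 1: Direct prop: k = (168)/3; new y = k*4 = 168*4/3 = 224
Step 2: Multiply by 6: 224 * 6 = 1344
Final result = 1344

1344


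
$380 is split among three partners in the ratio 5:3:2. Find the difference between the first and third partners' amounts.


Total parts = 5 + 3 + 2 = 10
Value per part = 380 / 10 = 38
Shares: 5*38=190, 3*38=114, 2*38=76
First share = 190, third share = 76
Difference = |190 - 76| = 114

114


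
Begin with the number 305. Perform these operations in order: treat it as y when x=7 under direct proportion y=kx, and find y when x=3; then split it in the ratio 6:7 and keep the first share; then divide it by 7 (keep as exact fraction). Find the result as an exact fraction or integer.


Start with 305.
Step 1: Direct prop: k = (305)/7; new y = k*3 = 305*3/7 = 915/7
Step 2: Split 6:7, first share = 915/7 * 6/13 = 5490/91
Step 3: Divide by 7: 5490/91 / 7 = 5490/637
Final result = 5490/637

5490/637


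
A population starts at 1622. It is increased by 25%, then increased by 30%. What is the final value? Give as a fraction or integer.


Start: 1622
Step 1: increase by 25% => multiply by 125/100
  1622 * 125/100 = 4055/2
Step 2: increase by 30% => multiply by 130/100
  4055/2 * 130/100 = 10543/4
Final value = 10543/4

10543/4


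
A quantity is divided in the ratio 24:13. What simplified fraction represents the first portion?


Total parts = 24 + 13 = 37
First part fraction = 24/37
Simplify: 24/37 = 24/37

24/37


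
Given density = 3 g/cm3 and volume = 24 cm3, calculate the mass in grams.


Using mass = density * volume
Density = 3 g/cm3
Volume = 24 cm3
Mass = 3 * 24
= 72 g

72


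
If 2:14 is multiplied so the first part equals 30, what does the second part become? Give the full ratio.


Original ratio: 2:14
First term target: 30
Scale factor = 30 / 2 = 15
Multiply second term: 14 * 15 = 210
Equivalent ratio = 30:210

30:210


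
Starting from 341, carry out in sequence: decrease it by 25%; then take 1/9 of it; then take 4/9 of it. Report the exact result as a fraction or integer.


Start with 341.
Step 1: Decrease by 25%: 341 * 75/100 = 1023/4
Step 2: Take 1/9: 1023/4 * 1/9 = 341/12
Step 3: Take 4/9: 341/12 * 4/9 = 341/27
Final result = 341/27

341/27


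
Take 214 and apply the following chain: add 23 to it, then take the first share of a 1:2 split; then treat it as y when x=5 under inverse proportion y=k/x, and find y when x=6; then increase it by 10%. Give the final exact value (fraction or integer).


Start with 214.
Step 1: Add 23: 214+23=237; split 1:2 first = 237*1/3 = 79
Step 2: Inverse prop: k = (79)*5; new y = k/6 = 79*5/6 = 395/6
Step 3: Increase by 10%: 395/6 * 110/100 = 869/12
Final result = 869/12

869/12


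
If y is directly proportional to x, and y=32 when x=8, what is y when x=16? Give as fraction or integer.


Direct proportion: y = kx
Find k: k = 32/8 = 4
Compute y at x=16: y = 4 * 16
y = 64

64


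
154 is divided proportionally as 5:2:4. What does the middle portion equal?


Ratio = 5:2:4
Total parts = 5 + 2 + 4 = 11
Value per part = 154 / 11 = 14
First share = 5 * 14 = 70
Middle share = 2 * 14 = 28
Third share = 4 * 14 = 56

28


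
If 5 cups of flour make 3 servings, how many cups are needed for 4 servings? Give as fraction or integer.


Original: 5 cups for 3 servings
Target servings = 4
Scaling factor = 4/3
New amount = 5 * 4/3
= 20/3
= 20/3 cups

20/3


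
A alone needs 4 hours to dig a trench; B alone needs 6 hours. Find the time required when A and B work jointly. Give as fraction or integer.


Rate of A = 1/4 job per hour
Rate of B = 1/6 job per hour
Combined rate = 1/4 + 1/6
Find common denominator: (6 + 4)/(4*6) = 10/24
Combined rate = 5/12 job per hour
Time together = 1 / (5/12) = 12/5 hours

12/5


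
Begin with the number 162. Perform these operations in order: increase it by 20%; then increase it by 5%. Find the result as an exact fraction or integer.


Start with 162.
Step 1: Increase by 20%: 162 * 120/100 = 972/5
Step 2: Increase by 5%: 972/5 * 105/100 = 5103/25
Final result = 5103/25

5103/25


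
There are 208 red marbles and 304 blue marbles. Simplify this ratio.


Find GCD(208, 304)
GCD = 16
Divide both by 16: 208/16 = 13, 304/16 = 19
Simplified ratio = 13:19

13:19


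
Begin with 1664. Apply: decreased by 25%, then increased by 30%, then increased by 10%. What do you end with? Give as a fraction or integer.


Start: 1664
Step 1: decrease by 25% => multiply by 75/100
  1664 * 75/100 = 1248
Step 2: increase by 30% => multiply by 130/100
  1248 * 130/100 = 8112/5
Step 3: increase by 10% => multiply by 110/100
  8112/5 * 110/100 = 44616/25
Final value = 44616/25

44616/25


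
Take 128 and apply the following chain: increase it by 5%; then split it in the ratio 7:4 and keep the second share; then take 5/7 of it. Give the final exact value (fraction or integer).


Start with 128.
Step 1: Increase by 5%: 128 * 105/100 = 672/5
Step 2: Split 7:4, second share = 672/5 * 4/11 = 2688/55
Step 3: Take 5/7: 2688/55 * 5/7 = 384/11
Final result = 384/11

384/11


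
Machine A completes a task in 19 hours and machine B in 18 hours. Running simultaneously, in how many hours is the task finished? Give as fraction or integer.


Rate of A = 1/19 job per hour
Rate of B = 1/18 job per hour
Combined rate = 1/19 + 1/18
Find common denominator: (18 + 19)/(19*18) = 37/342
Combined rate = 37/342 job per hour
Time together = 1 / (37/342) = 342/37 hours

342/37


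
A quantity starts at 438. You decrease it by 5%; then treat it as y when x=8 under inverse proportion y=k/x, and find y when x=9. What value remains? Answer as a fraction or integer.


Start with 438.
Step 1: Decrease by 5%: 438 * 95/100 = 4161/10
Step 2: Inverse prop: k = (4161/10)*8; new y = k/9 = 4161/10*8/9 = 5548/15
Final result = 5548/15

5548/15


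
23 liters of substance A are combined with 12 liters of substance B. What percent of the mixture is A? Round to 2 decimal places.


Volume of A = 23 L
Volume of B = 12 L
Total volume = 23 + 12 = 35 L
Percentage of A = (23/35) * 100
= 65.71%

65.71


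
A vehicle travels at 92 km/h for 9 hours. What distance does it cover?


Using distance = speed * time
Speed = 92 km/h
Time = 9 hours
Distance = 92 * 9
= 828 km

828


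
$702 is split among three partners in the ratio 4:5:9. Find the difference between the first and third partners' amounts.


Total parts = 4 + 5 + 9 = 18
Value per part = 702 / 18 = 39
Shares: 4*39=156, 5*39=195, 9*39=351
First share = 156, third share = 351
Difference = |156 - 351| = 195

195


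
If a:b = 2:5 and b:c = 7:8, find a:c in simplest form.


Given a:b = 2:5 and b:c = 7:8
Make b consistent. Multiply first ratio by 7: a:b = 14:35
Multiply second ratio by 5: b:c = 35:40
Now b = 35 in both, so a:b:c = 14:35:40
Therefore a:c = 14:40
Simplify by GCD: a:c = 7:20

7:20


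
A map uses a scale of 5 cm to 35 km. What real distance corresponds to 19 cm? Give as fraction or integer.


Map scale: 5 cm = 35 km
Measured distance on map = 19 cm
Set up proportion: 19 * 35 / 5
= 665 / 5
= 133 km

133


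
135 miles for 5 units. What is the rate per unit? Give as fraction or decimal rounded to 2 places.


Total miles = 135
Number of units = 5
Unit rate = 135 / 5
= 27 miles per unit

27


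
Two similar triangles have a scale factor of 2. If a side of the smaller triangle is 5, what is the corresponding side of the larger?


Similar triangles have proportional sides
Scale factor = 2
Smaller side = 5
Corresponding larger side = 5 * 2
= 10

10


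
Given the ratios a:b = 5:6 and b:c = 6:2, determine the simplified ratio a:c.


Given a:b = 5:6 and b:c = 6:2
Make b consistent. Multiply first ratio by 6: a:b = 30:36
Multiply second ratio by 6: b:c = 36:12
Now b = 36 in both, so a:b:c = 30:36:12
Therefore a:c = 30:12
Simplify by GCD: a:c = 5:2

5:2


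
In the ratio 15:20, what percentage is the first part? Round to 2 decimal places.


Total parts = 15 + 20 = 35
First part fraction = 15/35
Percentage = (15/35) * 100
= 0.428571 * 100
= 42.86%

42.86


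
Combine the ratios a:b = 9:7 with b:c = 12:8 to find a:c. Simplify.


Given a:b = 9:7 and b:c = 12:8
Make b consistent. Multiply first ratio by 12: a:b = 108:84
Multiply second ratio by 7: b:c = 84:56
Now b = 84 in both, so a:b:c = 108:84:56
Therefore a:c = 108:56
Simplify by GCD: a:c = 27:14

27:14


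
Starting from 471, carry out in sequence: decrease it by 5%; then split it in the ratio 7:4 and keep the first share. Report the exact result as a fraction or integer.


Start with 471.
Step 1: Decrease by 5%: 471 * 95/100 = 8949/20
Step 2: Split 7:4, first share = 8949/20 * 7/11 = 62643/220
Final result = 62643/220

62643/220


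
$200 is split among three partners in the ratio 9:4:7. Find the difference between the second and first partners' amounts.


Total parts = 9 + 4 + 7 = 20
Value per part = 200 / 20 = 10
Shares: 9*10=90, 4*10=40, 7*10=70
Second share = 40, first share = 90
Difference = |40 - 90| = 50

50


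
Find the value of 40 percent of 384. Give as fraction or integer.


Compute 40% of 384
Convert percentage: 40% = 40/100
Multiply: 384 * 40/100
= 15360/100
= 768/5

768/5


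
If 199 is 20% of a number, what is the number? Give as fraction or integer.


Given: 199 is 20% of the whole
Set up: 199 = 20/100 * whole
whole = 199 * 100 / 20
whole = 19900 / 20
whole = 995

995


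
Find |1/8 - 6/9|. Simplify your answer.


Simplify: 1/8 = 1/8 and 6/9 = 2/3
Find common denominator: LCD = 24
Convert: 3/24 and 16/24
Difference = |3 - 16|/24 = 13/24
Simplified = 13/24

13/24


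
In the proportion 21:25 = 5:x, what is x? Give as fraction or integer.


Setting up: 21/25 = 5/x
Cross multiply: 21 * x = 25 * 5
21x = 125
x = 125/21
x = 125/21

125/21


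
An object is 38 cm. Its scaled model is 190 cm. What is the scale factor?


Original length = 38 cm
Scaled length = 190 cm
Scale factor = 190 / 38
= 5

5


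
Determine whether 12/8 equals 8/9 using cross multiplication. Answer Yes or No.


Cross multiply to check 12/8 = 8/9
Left cross product: 12 * 9 = 108
Right cross product: 8 * 8 = 64
108 != 64
Not equal, so proportions differ => No

No


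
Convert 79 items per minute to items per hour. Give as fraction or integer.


Converting from per minute to per hour
Rate = 79 items per minute
Multiply by 60: 79 * 60
= 4740 items per hour

4740


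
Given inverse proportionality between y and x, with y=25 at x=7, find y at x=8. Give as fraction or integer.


Inverse proportion: y = k/x
Find k: k = 7 * 25 = 175
Compute y at x=8: y = 175/8
y = 175/8

175/8


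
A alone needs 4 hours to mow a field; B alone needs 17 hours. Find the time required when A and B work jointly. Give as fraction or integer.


Rate of A = 1/4 job per hour
Rate of B = 1/17 job per hour
Combined rate = 1/4 + 1/17
Find common denominator: (17 + 4)/(4*17) = 21/68
Combined rate = 21/68 job per hour
Time together = 1 / (21/68) = 68/21 hours

68/21


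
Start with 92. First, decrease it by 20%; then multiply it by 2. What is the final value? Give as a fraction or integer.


Start with 92.
Step 1: Decrease by 20%: 92 * 80/100 = 368/5
Step 2: Multiply by 2: 368/5 * 2 = 736/5
Final result = 736/5

736/5


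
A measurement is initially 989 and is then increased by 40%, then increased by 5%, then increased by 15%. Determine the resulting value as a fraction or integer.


Start: 989
Step 1: increase by 40% => multiply by 140/100
  989 * 140/100 = 6923/5
Step 2: increase by 5% => multiply by 105/100
  6923/5 * 105/100 = 145383/100
Step 3: increase by 15% => multiply by 115/100
  145383/100 * 115/100 = 3343809/2000
Final value = 3343809/2000

3343809/2000


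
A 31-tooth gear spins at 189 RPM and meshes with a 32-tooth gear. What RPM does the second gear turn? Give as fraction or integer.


Gear ratio: teeth_A * RPM_A = teeth_B * RPM_B
31 * 189 = 32 * RPM_B
5859 = 32 * RPM_B
RPM_B = 5859 / 32
RPM_B = 5859/32

5859/32


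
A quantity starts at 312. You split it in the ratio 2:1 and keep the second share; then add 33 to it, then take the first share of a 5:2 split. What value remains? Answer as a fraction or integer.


Start with 312.
Step 1: Split 2:1, second share = 312 * 1/3 = 104
Step 2: Add 33: 104+33=137; split 5:2 first = 137*5/7 = 685/7
Final result = 685/7

685/7


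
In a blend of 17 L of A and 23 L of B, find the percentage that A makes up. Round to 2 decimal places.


Volume of A = 17 L
Volume of B = 23 L
Total volume = 17 + 23 = 40 L
Percentage of A = (17/40) * 100
= 42.50%

42.50


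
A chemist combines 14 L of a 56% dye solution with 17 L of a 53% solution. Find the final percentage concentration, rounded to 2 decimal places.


Solute in mixture 1 = 56% of 14 L = 14*56/100 = 196/25 L
Solute in mixture 2 = 53% of 17 L = 17*53/100 = 901/100 L
Total solute = 196/25 + 901/100 = 337/20 L
Total volume = 14 + 17 = 31 L
Final concentration = 337/20/31 * 100 = 54.35%

54.35


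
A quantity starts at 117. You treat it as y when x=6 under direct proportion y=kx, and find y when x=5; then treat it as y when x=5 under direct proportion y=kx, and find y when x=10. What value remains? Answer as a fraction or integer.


Start with 117.
Step 1: Direct prop: k = (117)/6; new y = k*5 = 117*5/6 = 195/2
Step 2: Direct prop: k = (195/2)/5; new y = k*10 = 195/2*10/5 = 195
Final result = 195

195


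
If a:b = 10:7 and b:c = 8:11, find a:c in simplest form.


Given a:b = 10:7 and b:c = 8:11
Make b consistent. Multiply first ratio by 8: a:b = 80:56
Multiply second ratio by 7: b:c = 56:77
Now b = 56 in both, so a:b:c = 80:56:77
Therefore a:c = 80:77
Simplify by GCD: a:c = 80:77

80:77


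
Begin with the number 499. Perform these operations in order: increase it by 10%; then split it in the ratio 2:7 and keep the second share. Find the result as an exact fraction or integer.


Start with 499.
Step 1: Increase by 10%: 499 * 110/100 = 5489/10
Step 2: Split 2:7, second share = 5489/10 * 7/9 = 38423/90
Final result = 38423/90

38423/90


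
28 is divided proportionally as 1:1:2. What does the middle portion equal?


Ratio = 1:1:2
Total parts = 1 + 1 + 2 = 4
Value per part = 28 / 4 = 7
First share = 1 * 7 = 7
Middle share = 1 * 7 = 7
Third share = 2 * 7 = 14

7


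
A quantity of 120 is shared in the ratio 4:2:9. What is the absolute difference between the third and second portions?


Total parts = 4 + 2 + 9 = 15
Value per part = 120 / 15 = 8
Shares: 4*8=32, 2*8=16, 9*8=72
Third share = 72, second share = 16
Difference = |72 - 16| = 56

56


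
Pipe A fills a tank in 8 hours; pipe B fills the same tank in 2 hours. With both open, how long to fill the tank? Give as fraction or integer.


Rate of A = 1/8 job per hour
Rate of B = 1/2 job per hour
Combined rate = 1/8 + 1/2
Find common denominator: (2 + 8)/(8*2) = 10/16
Combined rate = 5/8 job per hour
Time together = 1 / (5/8) = 8/5 hours

8/5


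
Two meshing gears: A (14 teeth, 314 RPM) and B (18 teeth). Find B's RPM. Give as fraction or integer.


Gear ratio: teeth_A * RPM_A = teeth_B * RPM_B
14 * 314 = 18 * RPM_B
4396 = 18 * RPM_B
RPM_B = 4396 / 18
RPM_B = 2198/9

2198/9


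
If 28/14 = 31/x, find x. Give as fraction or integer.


Setting up: 28/14 = 31/x
Cross multiply: 28 * x = 14 * 31
28x = 434
x = 434/28
x = 31/2

31/2


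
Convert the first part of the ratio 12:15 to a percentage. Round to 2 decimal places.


Total parts = 12 + 15 = 27
First part fraction = 12/27
Percentage = (12/27) * 100
= 0.444444 * 100
= 44.44%

44.44


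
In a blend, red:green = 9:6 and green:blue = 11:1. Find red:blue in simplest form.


Given a:b = 9:6 and b:c = 11:1
Make b consistent. Multiply first ratio by 11: a:b = 99:66
Multiply second ratio by 6: b:c = 66:6
Now b = 66 in both, so a:b:c = 99:66:6
Therefore a:c = 99:6
Simplify by GCD: a:c = 33:2

33:2


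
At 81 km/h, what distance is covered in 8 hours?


Using distance = speed * time
Speed = 81 km/h
Time = 8 hours
Distance = 81 * 8
= 648 km

648


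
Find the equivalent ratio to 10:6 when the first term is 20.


Original ratio: 10:6
First term target: 20
Scale factor = 20 / 10 = 2
Multiply second term: 6 * 2 = 12
Equivalent ratio = 20:12

20:12


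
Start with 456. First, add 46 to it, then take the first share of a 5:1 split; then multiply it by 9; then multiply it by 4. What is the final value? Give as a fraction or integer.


Start with 456.
Step 1: Add 46: 456+46=502; split 5:1 first = 502*5/6 = 1255/3
Step 2: Multiply by 9: 1255/3 * 9 = 3765
Step 3: Multiply by 4: 3765 * 4 = 15060
Final result = 15060

15060


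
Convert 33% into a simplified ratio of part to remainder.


Part = 33%, Remainder = 67%
Ratio = 33:67
GCD(33, 67) = 1
Simplify: 33:67 = 33:67

33:67


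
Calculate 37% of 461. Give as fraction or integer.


Compute 37% of 461
Convert percentage: 37% = 37/100
Multiply: 461 * 37/100
= 17057/100
= 17057/100

17057/100


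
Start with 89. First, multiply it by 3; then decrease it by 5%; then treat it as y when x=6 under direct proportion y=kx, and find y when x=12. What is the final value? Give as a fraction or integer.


Start with 89.
Step 1: Multiply by 3: 89 * 3 = 267
Step 2: Decrease by 5%: 267 * 95/100 = 5073/20
Step 3: Direct prop: k = (5073/20)/6; new y = k*12 = 5073/20*12/6 = 5073/10
Final result = 5073/10

5073/10


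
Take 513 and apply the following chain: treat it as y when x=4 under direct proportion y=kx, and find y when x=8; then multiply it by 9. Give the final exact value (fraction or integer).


Start with 513.
Step 1: Direct prop: k = (513)/4; new y = k*8 = 513*8/4 = 1026
Step 2: Multiply by 9: 1026 * 9 = 9234
Final result = 9234

9234


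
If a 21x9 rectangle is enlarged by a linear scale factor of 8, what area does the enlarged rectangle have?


Original dimensions: 21 x 9
Enlargement factor = 8
New width = 21 * 8 = 168
New height = 9 * 8 = 72
New area = 168 * 72 = 12096

12096


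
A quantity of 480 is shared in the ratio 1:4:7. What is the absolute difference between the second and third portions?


Total parts = 1 + 4 + 7 = 12
Value per part = 480 / 12 = 40
Shares: 1*40=40, 4*40=160, 7*40=280
Second share = 160, third share = 280
Difference = |160 - 280| = 120

120


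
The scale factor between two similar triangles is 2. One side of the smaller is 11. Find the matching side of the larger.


Similar triangles have proportional sides
Scale factor = 2
Smaller side = 11
Corresponding larger side = 11 * 2
= 22

22


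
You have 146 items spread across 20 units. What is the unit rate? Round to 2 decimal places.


Total items = 146
Number of units = 20
Unit rate = 146 / 20
= 7.30 items per unit

7.30


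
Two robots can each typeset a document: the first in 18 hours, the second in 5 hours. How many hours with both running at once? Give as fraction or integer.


Rate of A = 1/18 job per hour
Rate of B = 1/5 job per hour
Combined rate = 1/18 + 1/5
Find common denominator: (5 + 18)/(18*5) = 23/90
Combined rate = 23/90 job per hour
Time together = 1 / (23/90) = 90/23 hours

90/23


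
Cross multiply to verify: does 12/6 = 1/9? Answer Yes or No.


Cross multiply to check 12/6 = 1/9
Left cross product: 12 * 9 = 108
Right cross product: 6 * 1 = 6
108 != 6
Not equal, so proportions differ => No

No


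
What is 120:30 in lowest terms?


Find GCD(120, 30)
GCD = 30
Divide both by 30: 120/30 = 4, 30/30 = 1
Simplified ratio = 4:1

4:1
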